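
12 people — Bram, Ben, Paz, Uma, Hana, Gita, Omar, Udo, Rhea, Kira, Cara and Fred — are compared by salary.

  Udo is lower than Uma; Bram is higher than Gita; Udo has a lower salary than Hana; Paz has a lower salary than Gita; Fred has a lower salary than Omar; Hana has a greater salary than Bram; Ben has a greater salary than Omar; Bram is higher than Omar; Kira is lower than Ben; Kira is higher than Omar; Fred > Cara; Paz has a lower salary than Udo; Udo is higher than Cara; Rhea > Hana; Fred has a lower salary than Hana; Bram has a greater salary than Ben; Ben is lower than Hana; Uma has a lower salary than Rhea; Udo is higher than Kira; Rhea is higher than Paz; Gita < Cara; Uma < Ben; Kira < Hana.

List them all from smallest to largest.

Nothing is placed below Paz, so it is least; from there Paz < Gita; Gita < Cara; Cara < Fred; Fred < Omar; Omar < Kira; Kira < Udo; Udo < Uma; Uma < Ben; Ben < Bram; Bram < Hana; Hana < Rhea, each given directly.

Paz < Gita < Cara < Fred < Omar < Kira < Udo < Uma < Ben < Bram < Hana < Rhea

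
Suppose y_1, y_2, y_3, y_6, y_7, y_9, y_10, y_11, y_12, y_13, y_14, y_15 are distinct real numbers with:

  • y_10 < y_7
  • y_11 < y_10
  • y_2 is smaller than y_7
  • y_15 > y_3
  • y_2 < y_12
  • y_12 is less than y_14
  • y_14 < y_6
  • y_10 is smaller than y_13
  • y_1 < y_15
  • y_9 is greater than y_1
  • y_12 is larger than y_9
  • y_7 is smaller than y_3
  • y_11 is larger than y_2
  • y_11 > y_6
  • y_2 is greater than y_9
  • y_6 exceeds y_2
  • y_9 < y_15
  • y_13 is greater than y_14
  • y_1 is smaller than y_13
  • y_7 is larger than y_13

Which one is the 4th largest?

y_13

Piecing the relations together gives one ordering: y_1 < y_9 < y_2 < y_12 < y_14 < y_6 < y_11 < y_10 < y_13 < y_7 < y_3 < y_15.
Counting 4 from the largest end gives y_13.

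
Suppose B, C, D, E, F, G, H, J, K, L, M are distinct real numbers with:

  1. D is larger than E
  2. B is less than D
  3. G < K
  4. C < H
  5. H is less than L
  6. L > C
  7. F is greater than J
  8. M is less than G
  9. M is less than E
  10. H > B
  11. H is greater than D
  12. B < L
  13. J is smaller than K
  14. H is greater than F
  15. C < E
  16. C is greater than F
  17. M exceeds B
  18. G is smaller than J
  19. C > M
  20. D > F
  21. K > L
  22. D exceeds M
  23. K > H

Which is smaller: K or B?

B

Following the relations from B: B < M < G < J < F < C < E < D < H < L < K.
So B < K; B is the smaller of the two.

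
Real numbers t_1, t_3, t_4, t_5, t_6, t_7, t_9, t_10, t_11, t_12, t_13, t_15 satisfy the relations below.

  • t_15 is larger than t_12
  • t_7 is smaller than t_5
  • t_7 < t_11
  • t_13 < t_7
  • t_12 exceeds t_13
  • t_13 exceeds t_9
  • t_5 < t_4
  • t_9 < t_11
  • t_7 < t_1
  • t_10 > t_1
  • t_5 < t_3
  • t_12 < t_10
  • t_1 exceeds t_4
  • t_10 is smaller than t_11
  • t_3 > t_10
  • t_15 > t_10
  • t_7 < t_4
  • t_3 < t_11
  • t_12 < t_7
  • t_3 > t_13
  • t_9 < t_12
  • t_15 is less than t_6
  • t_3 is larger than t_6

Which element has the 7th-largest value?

t_4

Chaining the given pairs: t_9 < t_13 < t_12 < t_7 < t_5 < t_4 < t_1 < t_10 < t_15 < t_6 < t_3 < t_11.
Counting 7 from the largest end gives t_4.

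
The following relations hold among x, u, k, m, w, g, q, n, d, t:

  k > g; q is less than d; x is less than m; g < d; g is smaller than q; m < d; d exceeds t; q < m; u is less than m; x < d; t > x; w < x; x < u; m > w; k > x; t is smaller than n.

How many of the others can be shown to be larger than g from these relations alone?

Directly above g: q, d, k.
One step further: m (4 so far).
No other element is forced above g by the given relations, so the count is 4.

4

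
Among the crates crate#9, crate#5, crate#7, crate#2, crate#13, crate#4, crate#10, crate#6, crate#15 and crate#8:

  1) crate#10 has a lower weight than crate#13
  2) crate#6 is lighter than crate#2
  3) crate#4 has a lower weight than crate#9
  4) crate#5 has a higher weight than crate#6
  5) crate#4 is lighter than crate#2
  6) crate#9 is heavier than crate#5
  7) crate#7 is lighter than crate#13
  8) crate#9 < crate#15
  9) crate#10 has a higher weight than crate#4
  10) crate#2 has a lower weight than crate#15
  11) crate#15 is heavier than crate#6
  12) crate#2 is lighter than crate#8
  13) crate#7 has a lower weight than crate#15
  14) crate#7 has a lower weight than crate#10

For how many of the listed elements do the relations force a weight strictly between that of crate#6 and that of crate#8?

1

Chaining upward from crate#6 reaches: crate#2, crate#5, crate#9, crate#15.
Chaining downward from crate#8 reaches: crate#4, crate#2.
Strictly between crate#6 and crate#8 are those in both lists: crate#2 — 1 element.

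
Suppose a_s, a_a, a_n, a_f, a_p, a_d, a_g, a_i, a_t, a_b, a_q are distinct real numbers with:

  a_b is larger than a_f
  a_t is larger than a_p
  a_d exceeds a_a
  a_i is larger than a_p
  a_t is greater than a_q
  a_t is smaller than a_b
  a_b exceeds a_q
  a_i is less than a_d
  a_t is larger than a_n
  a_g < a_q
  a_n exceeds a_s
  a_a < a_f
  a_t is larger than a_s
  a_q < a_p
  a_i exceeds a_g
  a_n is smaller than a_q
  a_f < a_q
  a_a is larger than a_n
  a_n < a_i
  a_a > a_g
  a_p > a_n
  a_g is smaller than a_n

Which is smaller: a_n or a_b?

a_n

Following the relations from a_n: a_n < a_a < a_f < a_q < a_p < a_t < a_b.
So a_n < a_b; a_n is the smaller of the two.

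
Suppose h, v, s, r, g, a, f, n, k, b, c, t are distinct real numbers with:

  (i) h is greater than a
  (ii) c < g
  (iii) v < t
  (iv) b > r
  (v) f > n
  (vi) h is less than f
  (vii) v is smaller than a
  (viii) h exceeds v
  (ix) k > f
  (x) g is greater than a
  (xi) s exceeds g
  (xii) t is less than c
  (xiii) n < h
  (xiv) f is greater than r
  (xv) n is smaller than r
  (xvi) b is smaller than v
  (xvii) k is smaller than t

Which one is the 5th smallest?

a

Piecing the relations together gives one ordering: n < r < b < v < a < h < f < k < t < c < g < s.
The 5th smallest is a.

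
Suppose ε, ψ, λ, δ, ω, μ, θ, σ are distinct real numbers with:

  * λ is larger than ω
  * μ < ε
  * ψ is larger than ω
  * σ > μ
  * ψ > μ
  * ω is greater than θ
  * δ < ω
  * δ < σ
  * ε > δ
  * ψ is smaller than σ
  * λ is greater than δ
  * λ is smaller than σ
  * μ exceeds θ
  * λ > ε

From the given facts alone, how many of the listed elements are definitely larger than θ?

From θ the given relations immediately reach μ, ω.
From those, ε, ψ, λ, σ — 6 in total.
No other element is forced above θ by the given relations, so the count is 6.

6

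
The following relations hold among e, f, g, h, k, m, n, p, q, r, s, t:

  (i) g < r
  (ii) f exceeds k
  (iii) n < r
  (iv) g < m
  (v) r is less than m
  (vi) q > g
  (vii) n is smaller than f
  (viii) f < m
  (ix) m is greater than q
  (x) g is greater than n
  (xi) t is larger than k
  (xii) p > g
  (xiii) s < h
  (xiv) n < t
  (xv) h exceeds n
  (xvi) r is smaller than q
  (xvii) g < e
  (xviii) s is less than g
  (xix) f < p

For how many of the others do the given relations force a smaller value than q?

4

The elements the relations force below q are s, n, g, r — no chain reaches any other.
That is 4.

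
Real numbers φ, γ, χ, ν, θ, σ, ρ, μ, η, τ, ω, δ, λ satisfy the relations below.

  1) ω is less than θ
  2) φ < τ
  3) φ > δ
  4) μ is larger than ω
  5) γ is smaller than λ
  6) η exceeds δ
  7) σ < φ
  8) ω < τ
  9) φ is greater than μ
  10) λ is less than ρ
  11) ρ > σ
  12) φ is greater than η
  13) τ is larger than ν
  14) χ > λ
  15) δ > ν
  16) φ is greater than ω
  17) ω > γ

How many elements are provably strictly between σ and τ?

Chaining upward from σ reaches: ρ, φ.
Chaining downward from τ reaches: γ, ω, ν, δ, η, μ, φ.
Strictly between σ and τ are those in both lists: φ — 1 element.

1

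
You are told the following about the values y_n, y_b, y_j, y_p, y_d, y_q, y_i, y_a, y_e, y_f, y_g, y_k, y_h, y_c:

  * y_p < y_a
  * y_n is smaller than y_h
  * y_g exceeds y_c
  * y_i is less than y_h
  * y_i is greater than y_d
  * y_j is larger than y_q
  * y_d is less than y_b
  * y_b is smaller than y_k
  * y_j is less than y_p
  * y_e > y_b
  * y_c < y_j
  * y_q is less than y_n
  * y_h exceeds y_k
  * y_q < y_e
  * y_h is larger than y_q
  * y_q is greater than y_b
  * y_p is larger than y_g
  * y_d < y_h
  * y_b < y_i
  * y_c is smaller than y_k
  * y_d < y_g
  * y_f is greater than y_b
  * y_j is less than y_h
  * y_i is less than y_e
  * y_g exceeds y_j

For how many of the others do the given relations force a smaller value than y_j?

4

From y_j the given relations immediately reach y_c, y_q.
From those, y_b — 3 in total.
From those, y_d — 4 in total.
Nothing else is reachable below y_j; 4 in all.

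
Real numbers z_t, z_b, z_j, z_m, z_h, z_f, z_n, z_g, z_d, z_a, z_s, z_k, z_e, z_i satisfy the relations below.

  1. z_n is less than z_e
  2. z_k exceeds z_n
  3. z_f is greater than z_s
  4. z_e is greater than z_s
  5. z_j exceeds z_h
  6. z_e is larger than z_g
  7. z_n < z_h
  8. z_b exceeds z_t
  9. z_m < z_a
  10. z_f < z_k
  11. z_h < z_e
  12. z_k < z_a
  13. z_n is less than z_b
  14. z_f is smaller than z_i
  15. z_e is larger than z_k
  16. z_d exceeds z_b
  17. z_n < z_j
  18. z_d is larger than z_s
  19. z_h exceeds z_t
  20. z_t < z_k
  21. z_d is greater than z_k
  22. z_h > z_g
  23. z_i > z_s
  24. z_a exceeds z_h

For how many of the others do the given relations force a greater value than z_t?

Directly above z_t: z_k, z_h, z_b.
One step further: z_j, z_a, z_e, z_d (7 so far).
No other element is forced above z_t by the given relations, so the count is 7.

7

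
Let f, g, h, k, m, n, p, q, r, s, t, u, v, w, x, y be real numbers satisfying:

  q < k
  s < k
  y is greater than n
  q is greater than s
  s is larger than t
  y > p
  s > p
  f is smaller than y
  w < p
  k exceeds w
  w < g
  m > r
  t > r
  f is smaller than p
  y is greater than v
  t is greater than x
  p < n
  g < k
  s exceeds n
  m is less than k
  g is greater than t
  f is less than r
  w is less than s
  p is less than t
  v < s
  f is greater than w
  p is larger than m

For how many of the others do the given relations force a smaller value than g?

7

From g the given relations immediately reach w, t.
From those, r, p, x — 5 in total.
From those, f, m — 7 in total.
No other element is forced below g by the given relations, so the count is 7.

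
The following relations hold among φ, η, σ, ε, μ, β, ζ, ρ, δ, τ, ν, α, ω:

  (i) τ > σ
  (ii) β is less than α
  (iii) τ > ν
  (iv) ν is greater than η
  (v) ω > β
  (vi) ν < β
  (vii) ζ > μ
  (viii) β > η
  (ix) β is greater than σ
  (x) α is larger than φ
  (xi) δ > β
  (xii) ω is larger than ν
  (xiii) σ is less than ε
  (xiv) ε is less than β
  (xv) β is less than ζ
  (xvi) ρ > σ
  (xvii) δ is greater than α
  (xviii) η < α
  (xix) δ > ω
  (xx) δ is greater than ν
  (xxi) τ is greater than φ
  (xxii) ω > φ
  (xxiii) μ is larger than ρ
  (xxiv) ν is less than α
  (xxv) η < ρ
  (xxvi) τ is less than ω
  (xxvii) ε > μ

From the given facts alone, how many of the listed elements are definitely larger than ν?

6

Directly above ν: β, τ, ω, α, δ.
One step further: ζ (6 so far).
Nothing else is reachable above ν; 6 in all.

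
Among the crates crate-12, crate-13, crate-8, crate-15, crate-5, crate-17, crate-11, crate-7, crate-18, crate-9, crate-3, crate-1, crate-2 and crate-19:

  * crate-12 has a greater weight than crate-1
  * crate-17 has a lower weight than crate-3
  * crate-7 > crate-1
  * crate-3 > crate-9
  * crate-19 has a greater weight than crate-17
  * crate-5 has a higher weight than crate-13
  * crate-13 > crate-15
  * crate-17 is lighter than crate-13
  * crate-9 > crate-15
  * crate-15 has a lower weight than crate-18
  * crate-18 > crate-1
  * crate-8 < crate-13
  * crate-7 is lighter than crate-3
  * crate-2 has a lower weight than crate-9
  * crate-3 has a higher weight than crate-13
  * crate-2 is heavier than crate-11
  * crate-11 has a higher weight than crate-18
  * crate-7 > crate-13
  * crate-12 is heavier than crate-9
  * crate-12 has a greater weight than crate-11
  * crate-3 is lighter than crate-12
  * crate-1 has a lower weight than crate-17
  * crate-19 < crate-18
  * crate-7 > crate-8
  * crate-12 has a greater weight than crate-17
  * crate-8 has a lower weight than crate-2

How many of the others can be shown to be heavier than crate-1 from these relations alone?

Directly above crate-1: crate-17, crate-18, crate-7, crate-12.
One step further: crate-13, crate-19, crate-11, crate-3 (8 so far).
One step further: crate-2, crate-5 (10 so far).
One step further: crate-9 (11 so far).
No other element is forced above crate-1 by the given relations, so the count is 11.

11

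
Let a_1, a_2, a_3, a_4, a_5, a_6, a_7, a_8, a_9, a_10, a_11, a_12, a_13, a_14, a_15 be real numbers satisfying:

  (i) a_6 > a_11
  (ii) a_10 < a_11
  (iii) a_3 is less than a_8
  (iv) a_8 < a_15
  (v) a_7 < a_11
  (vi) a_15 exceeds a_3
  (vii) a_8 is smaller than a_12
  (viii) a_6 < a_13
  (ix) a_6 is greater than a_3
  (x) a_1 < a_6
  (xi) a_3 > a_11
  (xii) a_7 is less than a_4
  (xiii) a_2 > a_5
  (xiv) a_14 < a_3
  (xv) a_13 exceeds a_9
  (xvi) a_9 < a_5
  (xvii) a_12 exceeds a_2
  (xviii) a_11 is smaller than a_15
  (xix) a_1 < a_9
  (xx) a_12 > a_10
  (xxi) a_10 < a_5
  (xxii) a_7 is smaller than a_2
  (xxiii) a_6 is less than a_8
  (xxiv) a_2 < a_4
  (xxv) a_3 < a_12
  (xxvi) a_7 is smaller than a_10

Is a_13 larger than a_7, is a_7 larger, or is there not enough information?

a_13

The relevant relations are a_7 < a_10; a_10 < a_11; a_11 < a_3; a_3 < a_6; a_6 < a_13.
Chaining these gives a_7 < a_10 < a_11 < a_3 < a_6 < a_13.
So a_13 is larger.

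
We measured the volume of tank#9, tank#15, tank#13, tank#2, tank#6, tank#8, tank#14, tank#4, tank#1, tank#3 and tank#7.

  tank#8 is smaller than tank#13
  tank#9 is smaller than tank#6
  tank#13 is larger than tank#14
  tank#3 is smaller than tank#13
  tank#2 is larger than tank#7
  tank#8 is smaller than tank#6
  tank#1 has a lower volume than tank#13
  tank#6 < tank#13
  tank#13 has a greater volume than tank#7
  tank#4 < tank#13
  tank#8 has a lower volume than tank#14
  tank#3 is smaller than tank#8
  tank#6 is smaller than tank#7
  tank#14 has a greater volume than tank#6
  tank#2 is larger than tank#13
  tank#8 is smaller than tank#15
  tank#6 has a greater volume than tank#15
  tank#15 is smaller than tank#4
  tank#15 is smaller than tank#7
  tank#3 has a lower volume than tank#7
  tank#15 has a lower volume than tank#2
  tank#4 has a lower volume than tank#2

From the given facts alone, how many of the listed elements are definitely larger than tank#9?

5

The elements the relations force above tank#9 are tank#6, tank#7, tank#14, tank#13, tank#2 — no chain reaches any other.
That is 5.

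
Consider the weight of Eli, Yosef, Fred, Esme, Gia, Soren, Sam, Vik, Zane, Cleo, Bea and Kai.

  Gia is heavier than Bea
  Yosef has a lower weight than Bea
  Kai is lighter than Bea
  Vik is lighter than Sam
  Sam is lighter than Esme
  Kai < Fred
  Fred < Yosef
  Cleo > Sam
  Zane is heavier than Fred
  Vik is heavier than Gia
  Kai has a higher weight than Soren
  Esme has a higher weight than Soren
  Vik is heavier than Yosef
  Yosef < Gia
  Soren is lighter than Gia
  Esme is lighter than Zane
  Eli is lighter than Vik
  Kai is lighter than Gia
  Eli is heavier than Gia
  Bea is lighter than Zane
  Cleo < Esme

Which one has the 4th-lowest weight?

Chaining the given pairs: Soren < Kai < Fred < Yosef < Bea < Gia < Eli < Vik < Sam < Cleo < Esme < Zane.
Counting 4 from the smallest end gives Yosef.

Yosef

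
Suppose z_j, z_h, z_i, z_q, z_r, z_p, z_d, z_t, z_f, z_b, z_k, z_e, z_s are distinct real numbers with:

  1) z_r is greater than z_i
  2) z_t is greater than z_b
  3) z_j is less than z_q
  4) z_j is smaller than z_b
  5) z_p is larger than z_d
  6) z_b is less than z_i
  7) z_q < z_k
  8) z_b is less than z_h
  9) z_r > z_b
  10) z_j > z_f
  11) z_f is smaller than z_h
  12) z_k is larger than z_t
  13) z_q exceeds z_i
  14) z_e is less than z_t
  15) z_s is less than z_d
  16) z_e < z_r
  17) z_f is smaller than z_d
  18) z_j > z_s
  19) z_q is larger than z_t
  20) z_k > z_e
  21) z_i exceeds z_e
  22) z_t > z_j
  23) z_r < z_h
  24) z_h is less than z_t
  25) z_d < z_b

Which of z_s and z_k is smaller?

Link the given pairs in sequence: z_s < z_j; z_j < z_b; z_b < z_i; z_i < z_r; z_r < z_h; z_h < z_t; z_t < z_q; z_q < z_k.
Together: z_s < z_j < z_b < z_i < z_r < z_h < z_t < z_q < z_k.
So z_s < z_k; z_s is the smaller of the two.

z_s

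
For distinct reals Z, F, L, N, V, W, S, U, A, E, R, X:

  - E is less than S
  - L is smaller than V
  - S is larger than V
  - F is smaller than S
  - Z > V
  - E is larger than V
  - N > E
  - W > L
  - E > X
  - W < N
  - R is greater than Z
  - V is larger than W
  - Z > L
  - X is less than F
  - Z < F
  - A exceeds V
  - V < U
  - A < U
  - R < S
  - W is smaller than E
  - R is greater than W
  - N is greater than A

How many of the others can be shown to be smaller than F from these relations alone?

Directly below F: X, Z.
One step further: L, V (4 so far).
One step further: W (5 so far).
No other element is forced below F by the given relations, so the count is 5.

5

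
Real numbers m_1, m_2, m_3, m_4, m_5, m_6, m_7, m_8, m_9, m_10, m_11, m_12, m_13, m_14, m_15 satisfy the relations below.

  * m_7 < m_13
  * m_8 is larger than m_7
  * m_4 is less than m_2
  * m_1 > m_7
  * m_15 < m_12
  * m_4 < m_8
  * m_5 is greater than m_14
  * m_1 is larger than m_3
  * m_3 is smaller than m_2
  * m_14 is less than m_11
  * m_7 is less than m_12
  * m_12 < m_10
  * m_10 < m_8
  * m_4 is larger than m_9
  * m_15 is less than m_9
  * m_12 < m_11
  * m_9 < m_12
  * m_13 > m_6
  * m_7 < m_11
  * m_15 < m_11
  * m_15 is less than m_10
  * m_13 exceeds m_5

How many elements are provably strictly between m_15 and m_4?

1

The relations place m_15 below m_4. An element lies strictly between them when it is forced above m_15 and also forced below m_4.
Above m_15: {m_9, m_12, m_10, m_8, m_2, m_11}. Below m_4: {m_9}.
Intersection: {m_9} — 1.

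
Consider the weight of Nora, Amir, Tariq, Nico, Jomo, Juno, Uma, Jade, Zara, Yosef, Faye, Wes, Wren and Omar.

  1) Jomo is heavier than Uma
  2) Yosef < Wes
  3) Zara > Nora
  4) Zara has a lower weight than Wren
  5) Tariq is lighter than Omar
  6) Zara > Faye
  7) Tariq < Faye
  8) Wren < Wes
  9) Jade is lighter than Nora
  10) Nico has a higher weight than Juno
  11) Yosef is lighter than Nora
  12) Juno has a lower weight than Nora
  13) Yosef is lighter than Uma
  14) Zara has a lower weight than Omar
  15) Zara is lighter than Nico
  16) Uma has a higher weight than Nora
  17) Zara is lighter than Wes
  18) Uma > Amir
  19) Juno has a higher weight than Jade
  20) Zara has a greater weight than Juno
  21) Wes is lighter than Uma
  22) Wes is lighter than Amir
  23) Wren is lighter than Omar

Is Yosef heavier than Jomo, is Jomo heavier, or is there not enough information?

Yosef < Nora and Nora < Zara give Yosef < Zara.
With Zara < Wren: Yosef < Nora < Zara < Wren.
With Wren < Wes: Yosef < Nora < Zara < Wren < Wes.
Then Wes < Amir extends the chain to Amir.
Then Amir < Uma extends the chain to Uma.
Then Uma < Jomo extends the chain to Jomo.
So Jomo is heavier.

Jomo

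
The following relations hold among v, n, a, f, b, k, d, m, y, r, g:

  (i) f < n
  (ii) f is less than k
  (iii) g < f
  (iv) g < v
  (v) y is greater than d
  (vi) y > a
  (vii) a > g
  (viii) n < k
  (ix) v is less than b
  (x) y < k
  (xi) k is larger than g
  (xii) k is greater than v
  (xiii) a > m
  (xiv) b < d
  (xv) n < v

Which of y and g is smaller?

g

Following the relations from g: g < f < n < v < b < d < y.
So g < y; g is the smaller of the two.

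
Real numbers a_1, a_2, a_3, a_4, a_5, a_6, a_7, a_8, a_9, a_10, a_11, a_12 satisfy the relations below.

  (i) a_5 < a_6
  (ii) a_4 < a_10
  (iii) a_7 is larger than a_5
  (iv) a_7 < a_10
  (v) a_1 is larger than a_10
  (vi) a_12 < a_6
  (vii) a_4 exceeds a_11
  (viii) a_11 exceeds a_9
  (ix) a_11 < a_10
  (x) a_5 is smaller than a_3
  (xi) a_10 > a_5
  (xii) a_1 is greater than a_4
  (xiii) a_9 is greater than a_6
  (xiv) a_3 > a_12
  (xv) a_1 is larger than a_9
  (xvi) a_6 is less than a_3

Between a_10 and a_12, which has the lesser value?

The relevant relations are a_12 < a_6; a_6 < a_9; a_9 < a_11; a_11 < a_4; a_4 < a_10.
Chaining these gives a_12 < a_6 < a_9 < a_11 < a_4 < a_10.
So a_12 < a_10; a_12 is the smaller of the two.

a_12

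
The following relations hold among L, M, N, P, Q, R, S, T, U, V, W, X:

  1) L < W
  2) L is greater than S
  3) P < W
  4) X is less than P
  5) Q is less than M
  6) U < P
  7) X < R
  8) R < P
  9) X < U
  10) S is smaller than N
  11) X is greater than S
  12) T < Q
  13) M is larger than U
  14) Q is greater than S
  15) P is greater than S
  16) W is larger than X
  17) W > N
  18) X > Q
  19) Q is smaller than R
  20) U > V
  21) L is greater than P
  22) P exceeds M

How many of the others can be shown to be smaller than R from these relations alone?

Directly below R: Q, X.
One step further: T, S (4 so far).
No other element is forced below R by the given relations, so the count is 4.

4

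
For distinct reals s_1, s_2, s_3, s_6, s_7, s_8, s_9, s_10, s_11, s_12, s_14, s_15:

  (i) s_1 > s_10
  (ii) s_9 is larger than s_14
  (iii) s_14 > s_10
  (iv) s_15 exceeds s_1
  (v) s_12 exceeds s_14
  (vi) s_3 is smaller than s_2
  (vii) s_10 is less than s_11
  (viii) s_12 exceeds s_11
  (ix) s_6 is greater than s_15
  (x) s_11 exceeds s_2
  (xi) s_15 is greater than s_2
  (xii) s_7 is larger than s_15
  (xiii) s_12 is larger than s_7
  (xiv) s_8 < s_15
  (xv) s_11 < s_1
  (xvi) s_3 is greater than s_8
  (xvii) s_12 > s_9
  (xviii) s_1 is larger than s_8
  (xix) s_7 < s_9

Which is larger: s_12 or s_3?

s_12

Following the relations from s_3: s_3 < s_2 < s_11 < s_1 < s_15 < s_7 < s_9 < s_12.
So s_3 < s_12; s_12 is the larger of the two.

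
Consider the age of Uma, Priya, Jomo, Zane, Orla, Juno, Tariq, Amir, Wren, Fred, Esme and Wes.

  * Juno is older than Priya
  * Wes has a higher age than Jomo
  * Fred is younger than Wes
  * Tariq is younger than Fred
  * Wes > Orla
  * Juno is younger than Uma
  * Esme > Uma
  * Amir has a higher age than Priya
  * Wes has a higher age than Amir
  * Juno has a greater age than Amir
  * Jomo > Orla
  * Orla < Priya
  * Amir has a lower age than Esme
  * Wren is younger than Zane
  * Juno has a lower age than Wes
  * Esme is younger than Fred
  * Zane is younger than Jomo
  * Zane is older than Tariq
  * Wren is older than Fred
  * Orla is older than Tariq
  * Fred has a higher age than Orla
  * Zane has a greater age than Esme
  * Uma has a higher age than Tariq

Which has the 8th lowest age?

Fred

The consecutive relations fix a unique order: Tariq < Orla < Priya < Amir < Juno < Uma < Esme < Fred < Wren < Zane < Jomo < Wes.
The 8th smallest is Fred.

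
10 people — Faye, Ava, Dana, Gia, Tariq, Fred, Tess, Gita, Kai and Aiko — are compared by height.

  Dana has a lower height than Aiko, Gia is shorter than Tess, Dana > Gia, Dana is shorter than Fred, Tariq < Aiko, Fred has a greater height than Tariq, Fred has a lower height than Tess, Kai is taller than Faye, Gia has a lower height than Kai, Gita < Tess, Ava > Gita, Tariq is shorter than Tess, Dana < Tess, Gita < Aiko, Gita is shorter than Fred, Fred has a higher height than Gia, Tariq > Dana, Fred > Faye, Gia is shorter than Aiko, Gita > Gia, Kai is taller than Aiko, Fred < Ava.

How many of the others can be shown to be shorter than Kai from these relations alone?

6

The elements the relations force below Kai are Gia, Gita, Dana, Faye, Tariq, Aiko — no chain reaches any other.
That is 6.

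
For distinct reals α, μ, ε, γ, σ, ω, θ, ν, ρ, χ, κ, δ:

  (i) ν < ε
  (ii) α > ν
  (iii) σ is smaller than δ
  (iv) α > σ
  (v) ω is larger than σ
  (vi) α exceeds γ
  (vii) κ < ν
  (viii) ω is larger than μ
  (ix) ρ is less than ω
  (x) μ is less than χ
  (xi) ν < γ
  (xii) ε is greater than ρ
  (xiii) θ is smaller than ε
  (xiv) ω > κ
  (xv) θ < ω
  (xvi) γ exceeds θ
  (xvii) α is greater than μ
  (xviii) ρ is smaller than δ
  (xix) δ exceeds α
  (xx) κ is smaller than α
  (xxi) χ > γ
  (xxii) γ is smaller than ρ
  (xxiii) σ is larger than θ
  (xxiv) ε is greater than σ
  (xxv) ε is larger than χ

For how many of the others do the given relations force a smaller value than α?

6

Directly below α: μ, κ, ν, γ, σ.
One step further: θ (6 so far).
No other element is forced below α by the given relations, so the count is 6.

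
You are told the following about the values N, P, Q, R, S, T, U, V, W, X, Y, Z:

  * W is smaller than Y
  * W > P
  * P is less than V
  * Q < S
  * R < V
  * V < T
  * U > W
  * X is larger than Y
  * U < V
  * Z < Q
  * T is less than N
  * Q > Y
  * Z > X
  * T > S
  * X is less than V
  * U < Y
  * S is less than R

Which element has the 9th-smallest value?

Piecing the relations together gives one ordering: P < W < U < Y < X < Z < Q < S < R < V < T < N.
The 9th smallest is R.

R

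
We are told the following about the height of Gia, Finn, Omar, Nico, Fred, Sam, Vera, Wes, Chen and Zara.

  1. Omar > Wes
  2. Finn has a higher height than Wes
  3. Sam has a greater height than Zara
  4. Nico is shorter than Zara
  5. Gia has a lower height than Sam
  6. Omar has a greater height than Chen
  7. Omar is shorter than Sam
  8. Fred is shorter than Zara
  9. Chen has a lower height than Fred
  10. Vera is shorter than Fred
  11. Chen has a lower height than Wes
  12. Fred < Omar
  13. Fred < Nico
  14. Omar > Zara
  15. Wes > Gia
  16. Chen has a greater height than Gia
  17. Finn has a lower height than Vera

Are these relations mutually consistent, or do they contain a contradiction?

Every relation is compatible with Gia < Chen < Wes < Finn < Vera < Fred < Nico < Zara < Omar < Sam; the set is consistent.

consistent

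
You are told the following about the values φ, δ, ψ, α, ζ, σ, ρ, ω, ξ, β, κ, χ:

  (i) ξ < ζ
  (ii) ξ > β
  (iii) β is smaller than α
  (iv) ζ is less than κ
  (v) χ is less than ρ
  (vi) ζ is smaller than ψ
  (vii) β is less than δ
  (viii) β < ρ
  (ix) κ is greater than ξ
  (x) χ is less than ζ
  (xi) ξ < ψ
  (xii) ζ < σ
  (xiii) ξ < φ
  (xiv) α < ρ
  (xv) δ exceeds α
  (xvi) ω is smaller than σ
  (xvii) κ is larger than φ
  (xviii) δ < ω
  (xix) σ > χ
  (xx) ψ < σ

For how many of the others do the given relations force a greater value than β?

10

From β the given relations immediately reach α, ξ, δ, ρ.
From those, ζ, ψ, ω, φ, κ — 9 in total.
From those, σ — 10 in total.
No other element is forced above β by the given relations, so the count is 10.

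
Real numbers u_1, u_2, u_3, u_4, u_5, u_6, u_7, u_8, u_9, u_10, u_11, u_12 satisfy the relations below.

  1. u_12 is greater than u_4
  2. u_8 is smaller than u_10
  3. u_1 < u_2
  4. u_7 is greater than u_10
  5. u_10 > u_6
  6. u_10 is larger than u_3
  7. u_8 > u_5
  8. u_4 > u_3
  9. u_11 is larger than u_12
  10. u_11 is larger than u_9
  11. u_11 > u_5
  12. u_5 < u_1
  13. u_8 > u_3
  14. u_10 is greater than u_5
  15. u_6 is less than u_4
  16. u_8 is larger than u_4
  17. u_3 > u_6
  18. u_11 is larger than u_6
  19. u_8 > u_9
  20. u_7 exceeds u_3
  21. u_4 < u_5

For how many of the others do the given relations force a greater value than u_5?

Directly above u_5: u_1, u_8, u_11, u_10.
One step further: u_2, u_7 (6 so far).
Nothing else is reachable above u_5; 6 in all.

6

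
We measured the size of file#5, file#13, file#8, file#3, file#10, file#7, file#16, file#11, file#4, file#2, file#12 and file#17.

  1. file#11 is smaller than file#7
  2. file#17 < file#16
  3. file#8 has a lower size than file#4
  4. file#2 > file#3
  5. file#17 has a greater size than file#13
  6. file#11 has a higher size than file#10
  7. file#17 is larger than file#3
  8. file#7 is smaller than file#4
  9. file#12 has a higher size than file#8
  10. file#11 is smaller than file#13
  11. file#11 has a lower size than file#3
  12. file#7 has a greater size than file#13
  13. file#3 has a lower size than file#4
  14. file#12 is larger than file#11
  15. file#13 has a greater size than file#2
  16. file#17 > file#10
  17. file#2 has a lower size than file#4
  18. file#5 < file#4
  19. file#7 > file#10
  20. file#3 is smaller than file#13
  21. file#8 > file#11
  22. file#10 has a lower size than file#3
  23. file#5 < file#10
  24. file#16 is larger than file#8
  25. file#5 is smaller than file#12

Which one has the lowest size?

file#10 is not least since file#5 < file#10; file#11 is not least since file#10 < file#11; file#3 is not least since file#10 < file#3; file#2 is not least since file#3 < file#2; file#13 is not least since file#11 < file#13; file#8 is not least since file#11 < file#8; file#12 is not least since file#5 < file#12; file#17 is not least since file#10 < file#17; file#16 is not least since file#17 < file#16; file#7 is not least since file#13 < file#7; file#4 is not least since file#5 < file#4.
Only file#5 has nothing below it, so file#5 is the lowest size.

file#5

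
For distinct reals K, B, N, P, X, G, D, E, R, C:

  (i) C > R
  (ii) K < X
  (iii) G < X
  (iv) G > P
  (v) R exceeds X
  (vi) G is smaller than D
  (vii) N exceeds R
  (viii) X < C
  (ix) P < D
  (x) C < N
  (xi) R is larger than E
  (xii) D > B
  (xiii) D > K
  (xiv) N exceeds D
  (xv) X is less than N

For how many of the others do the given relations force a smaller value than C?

The elements the relations force below C are P, G, K, E, X, R — no chain reaches any other.
That is 6.

6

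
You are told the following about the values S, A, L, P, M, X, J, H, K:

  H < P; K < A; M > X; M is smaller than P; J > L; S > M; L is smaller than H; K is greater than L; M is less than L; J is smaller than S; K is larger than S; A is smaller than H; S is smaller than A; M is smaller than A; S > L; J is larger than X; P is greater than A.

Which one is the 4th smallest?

J

Piecing the relations together gives one ordering: X < M < L < J < S < K < A < H < P.
The 4th smallest is J.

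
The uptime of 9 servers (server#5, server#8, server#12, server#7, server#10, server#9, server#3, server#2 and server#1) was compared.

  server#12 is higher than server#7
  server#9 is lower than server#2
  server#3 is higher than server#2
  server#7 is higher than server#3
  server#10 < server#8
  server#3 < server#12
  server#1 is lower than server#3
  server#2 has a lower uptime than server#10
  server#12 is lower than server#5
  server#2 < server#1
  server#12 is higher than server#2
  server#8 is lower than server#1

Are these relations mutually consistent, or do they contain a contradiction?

Every relation is compatible with server#9 < server#2 < server#10 < server#8 < server#1 < server#3 < server#7 < server#12 < server#5; the set is consistent.

consistent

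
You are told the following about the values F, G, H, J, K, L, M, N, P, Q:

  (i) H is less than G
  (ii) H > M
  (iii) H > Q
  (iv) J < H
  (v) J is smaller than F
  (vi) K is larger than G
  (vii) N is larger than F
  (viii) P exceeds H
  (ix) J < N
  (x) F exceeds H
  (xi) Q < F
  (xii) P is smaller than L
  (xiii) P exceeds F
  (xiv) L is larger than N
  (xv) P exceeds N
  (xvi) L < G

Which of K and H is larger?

K

H < F and F < N give H < N.
With N < P: H < F < N < P.
Then P < L extends the chain to L.
Then L < G extends the chain to G.
Then G < K extends the chain to K.
So H < K; K is the larger of the two.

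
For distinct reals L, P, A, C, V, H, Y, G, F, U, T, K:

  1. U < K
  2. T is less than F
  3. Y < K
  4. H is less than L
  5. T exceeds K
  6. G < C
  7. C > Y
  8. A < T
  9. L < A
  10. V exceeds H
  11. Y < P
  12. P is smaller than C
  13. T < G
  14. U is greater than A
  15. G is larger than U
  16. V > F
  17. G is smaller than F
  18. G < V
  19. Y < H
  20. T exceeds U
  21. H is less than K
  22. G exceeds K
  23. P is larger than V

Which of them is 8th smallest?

G

The consecutive relations fix a unique order: Y < H < L < A < U < K < T < G < F < V < P < C.
The 8th smallest is G.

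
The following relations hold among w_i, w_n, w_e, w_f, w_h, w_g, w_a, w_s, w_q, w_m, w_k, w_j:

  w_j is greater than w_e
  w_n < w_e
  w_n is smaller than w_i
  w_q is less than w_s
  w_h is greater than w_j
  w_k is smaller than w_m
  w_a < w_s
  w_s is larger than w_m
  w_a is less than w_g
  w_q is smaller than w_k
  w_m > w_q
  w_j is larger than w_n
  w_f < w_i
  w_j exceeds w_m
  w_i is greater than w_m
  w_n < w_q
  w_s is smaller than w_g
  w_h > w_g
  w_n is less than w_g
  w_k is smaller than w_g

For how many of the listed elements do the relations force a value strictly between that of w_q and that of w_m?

1

The relations place w_q below w_m. An element lies strictly between them when it is forced above w_q and also forced below w_m.
Above w_q: {w_k, w_i, w_s, w_j, w_g, w_h}. Below w_m: {w_n, w_k}.
Intersection: {w_k} — 1.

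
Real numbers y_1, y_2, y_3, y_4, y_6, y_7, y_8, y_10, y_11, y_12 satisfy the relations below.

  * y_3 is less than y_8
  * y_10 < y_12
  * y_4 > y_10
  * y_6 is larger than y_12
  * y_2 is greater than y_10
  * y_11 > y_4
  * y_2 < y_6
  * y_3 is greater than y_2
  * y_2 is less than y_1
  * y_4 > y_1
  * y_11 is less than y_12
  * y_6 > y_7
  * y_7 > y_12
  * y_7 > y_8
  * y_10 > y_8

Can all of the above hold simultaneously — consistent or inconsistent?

inconsistent

Chaining the given relations yields y_3 < y_8 < y_10 < y_2, so y_3 < y_2. But one relation states y_2 < y_3. These cannot both hold.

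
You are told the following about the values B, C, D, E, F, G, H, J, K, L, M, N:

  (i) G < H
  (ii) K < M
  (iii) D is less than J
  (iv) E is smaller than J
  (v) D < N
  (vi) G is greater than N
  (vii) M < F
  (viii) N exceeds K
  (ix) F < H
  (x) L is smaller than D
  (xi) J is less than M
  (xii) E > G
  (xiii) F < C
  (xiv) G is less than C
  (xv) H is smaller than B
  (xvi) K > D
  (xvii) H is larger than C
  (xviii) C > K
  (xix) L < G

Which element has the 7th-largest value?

E

Piecing the relations together gives one ordering: L < D < K < N < G < E < J < M < F < C < H < B.
The 7th largest is E.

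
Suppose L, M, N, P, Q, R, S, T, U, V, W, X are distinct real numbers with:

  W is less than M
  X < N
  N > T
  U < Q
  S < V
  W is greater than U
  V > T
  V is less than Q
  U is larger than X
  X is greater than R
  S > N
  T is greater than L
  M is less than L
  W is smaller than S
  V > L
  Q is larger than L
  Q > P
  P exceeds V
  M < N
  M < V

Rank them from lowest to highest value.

R < X < U < W < M < L < T < N < S < V < P < Q

The consecutive links are each given: R < X; X < U; U < W; W < M; M < L; L < T; T < N; N < S; S < V; V < P; P < Q.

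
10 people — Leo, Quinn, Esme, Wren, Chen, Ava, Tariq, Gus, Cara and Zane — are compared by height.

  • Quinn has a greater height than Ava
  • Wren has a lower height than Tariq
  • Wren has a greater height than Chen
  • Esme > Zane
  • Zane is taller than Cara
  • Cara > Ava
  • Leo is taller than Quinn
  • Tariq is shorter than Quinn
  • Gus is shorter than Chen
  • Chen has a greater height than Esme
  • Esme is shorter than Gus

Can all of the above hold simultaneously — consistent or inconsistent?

The single ordering Ava < Cara < Zane < Esme < Gus < Chen < Wren < Tariq < Quinn < Leo satisfies every listed relation, so no contradiction arises.

consistent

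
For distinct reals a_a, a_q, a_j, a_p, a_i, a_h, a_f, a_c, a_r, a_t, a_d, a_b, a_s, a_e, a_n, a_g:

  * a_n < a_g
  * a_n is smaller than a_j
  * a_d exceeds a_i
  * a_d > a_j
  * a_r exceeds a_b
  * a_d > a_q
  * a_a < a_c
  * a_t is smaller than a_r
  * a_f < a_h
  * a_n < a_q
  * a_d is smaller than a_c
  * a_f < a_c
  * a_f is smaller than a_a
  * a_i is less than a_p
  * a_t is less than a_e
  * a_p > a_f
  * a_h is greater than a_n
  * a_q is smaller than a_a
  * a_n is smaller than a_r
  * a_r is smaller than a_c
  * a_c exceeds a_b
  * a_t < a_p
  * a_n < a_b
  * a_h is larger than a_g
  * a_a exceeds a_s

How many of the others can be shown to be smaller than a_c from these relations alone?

The elements the relations force below a_c are a_n, a_s, a_q, a_t, a_f, a_i, a_b, a_j, a_a, a_d, a_r — no chain reaches any other.
That is 11.

11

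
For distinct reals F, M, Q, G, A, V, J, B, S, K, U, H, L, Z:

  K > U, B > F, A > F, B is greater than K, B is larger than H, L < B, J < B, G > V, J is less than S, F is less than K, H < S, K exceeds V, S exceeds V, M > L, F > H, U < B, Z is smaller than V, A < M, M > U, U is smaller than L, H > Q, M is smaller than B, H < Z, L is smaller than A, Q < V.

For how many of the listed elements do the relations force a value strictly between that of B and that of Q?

7

Chaining upward from Q reaches: H, F, A, Z, V, G, K, S, M.
Chaining downward from B reaches: H, J, U, L, F, A, Z, V, K, M.
Strictly between Q and B are those in both lists: H, F, A, Z, V, K, M — 7 elements.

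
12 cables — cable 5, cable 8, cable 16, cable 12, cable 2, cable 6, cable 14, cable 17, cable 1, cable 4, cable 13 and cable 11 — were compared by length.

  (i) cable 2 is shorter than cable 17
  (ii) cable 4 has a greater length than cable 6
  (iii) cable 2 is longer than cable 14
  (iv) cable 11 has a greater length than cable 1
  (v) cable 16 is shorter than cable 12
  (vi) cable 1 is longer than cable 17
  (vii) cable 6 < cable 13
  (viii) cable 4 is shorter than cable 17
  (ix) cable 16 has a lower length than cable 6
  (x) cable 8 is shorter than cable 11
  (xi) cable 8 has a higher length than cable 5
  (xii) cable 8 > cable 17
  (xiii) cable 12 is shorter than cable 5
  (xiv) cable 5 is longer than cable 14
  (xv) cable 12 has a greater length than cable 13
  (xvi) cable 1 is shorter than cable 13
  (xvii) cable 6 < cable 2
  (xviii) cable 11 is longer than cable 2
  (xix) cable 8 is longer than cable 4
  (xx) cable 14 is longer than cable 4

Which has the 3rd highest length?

cable 5

The consecutive relations fix a unique order: cable 16 < cable 6 < cable 4 < cable 14 < cable 2 < cable 17 < cable 1 < cable 13 < cable 12 < cable 5 < cable 8 < cable 11.
Counting 3 from the largest end gives cable 5.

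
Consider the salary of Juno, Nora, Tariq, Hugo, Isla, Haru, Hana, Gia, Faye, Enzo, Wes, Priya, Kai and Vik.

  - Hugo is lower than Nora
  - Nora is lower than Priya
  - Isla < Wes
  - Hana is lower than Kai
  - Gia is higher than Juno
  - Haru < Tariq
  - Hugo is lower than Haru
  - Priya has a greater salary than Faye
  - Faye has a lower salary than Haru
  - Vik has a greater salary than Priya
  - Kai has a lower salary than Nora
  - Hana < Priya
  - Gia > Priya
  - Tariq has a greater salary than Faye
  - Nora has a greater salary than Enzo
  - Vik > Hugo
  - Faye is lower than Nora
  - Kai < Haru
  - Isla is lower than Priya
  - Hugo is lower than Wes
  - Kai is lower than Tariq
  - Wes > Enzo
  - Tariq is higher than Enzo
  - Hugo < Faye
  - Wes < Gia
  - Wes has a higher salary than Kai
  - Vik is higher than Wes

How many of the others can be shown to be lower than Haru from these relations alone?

4

Directly below Haru: Hugo, Faye, Kai.
One step further: Hana (4 so far).
Nothing else is reachable below Haru; 4 in all.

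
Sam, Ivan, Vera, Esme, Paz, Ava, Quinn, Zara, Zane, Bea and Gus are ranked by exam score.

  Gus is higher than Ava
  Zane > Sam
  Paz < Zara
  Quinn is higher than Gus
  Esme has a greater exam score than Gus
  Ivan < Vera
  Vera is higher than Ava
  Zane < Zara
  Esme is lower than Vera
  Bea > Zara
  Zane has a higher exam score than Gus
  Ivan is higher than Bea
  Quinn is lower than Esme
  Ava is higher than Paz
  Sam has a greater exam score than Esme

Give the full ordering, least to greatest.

The consecutive links are each given: Paz < Ava; Ava < Gus; Gus < Quinn; Quinn < Esme; Esme < Sam; Sam < Zane; Zane < Zara; Zara < Bea; Bea < Ivan; Ivan < Vera.

Paz < Ava < Gus < Quinn < Esme < Sam < Zane < Zara < Bea < Ivan < Vera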